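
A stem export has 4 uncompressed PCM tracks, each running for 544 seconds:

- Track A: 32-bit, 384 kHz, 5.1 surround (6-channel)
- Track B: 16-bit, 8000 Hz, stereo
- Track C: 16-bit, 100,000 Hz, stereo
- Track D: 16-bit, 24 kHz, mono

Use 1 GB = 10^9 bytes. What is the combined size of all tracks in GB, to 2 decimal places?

5.27 GB

Track A: 384,000 × 544 × 4 × 6 = 5,013,504,000 bytes.
Track B: 8,000 × 544 × 2 × 2 = 17,408,000 bytes.
Track C: 100,000 × 544 × 2 × 2 = 217,600,000 bytes.
Track D: 24,000 × 544 × 2 × 1 = 26,112,000 bytes.
Total = 5,274,624,000 bytes = 5.27 GB.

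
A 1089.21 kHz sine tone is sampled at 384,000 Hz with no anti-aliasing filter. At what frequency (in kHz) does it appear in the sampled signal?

62.79 kHz

Nyquist = 384,000/2 = 192,000 Hz; 1,089,210 Hz exceeds it.
Alias = |1,089,210 − 3×384,000| = |1,089,210 − 1,152,000| = 62,790 Hz = 62.79 kHz.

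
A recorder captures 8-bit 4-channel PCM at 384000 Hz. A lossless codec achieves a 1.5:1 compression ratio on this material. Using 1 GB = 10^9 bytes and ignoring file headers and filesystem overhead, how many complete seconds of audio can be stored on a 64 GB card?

62,500 seconds

Uncompressed byte rate = 384,000 × 1 × 4 = 1,536,000 bytes/s.
After 1.5:1 compression, effective rate ≈ 1024000 bytes/s.
Capacity = 64 × 1,000,000,000 = 64,000,000,000 bytes.
64,000,000,000 / effective rate ≈ 62500 s → 62,500 seconds.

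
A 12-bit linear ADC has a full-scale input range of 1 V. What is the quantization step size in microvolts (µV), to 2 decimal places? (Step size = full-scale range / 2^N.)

244.14 µV

1 V / 2^12 = 1 / 4,096 V = 244.14 µV.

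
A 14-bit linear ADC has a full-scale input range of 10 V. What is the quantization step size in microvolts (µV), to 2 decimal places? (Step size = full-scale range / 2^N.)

10 V / 2^14 = 10 / 16,384 V = 610.35 µV.

610.35 µV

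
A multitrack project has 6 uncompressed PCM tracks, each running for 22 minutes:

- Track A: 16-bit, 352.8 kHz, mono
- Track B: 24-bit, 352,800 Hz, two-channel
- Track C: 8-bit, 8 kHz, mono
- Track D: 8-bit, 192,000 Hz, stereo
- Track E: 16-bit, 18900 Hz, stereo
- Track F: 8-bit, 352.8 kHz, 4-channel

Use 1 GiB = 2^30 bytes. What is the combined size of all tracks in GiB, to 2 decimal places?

22 minutes = 1,320 s.
Track A: 352,800 × 1,320 × 2 × 1 = 931,392,000 bytes.
Track B: 352,800 × 1,320 × 3 × 2 = 2,794,176,000 bytes.
Track C: 8,000 × 1,320 × 1 × 1 = 10,560,000 bytes.
Track D: 192,000 × 1,320 × 1 × 2 = 506,880,000 bytes.
Track E: 18,900 × 1,320 × 2 × 2 = 99,792,000 bytes.
Track F: 352,800 × 1,320 × 1 × 4 = 1,862,784,000 bytes.
Total = 6,205,584,000 bytes = 5.78 GiB.

5.78 GiB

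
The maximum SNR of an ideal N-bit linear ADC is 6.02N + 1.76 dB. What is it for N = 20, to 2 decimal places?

6.02 × 20 + 1.76 = 122.16 dB.

122.16 dB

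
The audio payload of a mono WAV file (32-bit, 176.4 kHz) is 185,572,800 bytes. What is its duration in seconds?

263 seconds

Byte rate = 176,400 × 4 × 1 = 705,600 bytes/s.
Duration = 185,572,800 / 705,600 = 263 s.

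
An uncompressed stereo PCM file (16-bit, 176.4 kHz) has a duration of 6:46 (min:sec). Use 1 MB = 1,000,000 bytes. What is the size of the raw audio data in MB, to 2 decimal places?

286.47 MB

Duration = 6:46 (min:sec) = 406 s.
Bytes = 176,400 samples/s × 406 s × 2 bytes/sample × 2 ch = 286,473,600 bytes.
286,473,600 / 1,000,000 = 286.47 MB.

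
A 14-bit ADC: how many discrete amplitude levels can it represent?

2^14 = 16,384.

16,384 levels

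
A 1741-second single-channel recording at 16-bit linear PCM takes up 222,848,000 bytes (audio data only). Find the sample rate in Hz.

64,000 Hz

Bytes = sample_rate × seconds × bytes_per_sample × channels.
sample_rate = 222,848,000 / (1,741 × 2 × 1) = 222,848,000 / 3,482 = 64,000 Hz.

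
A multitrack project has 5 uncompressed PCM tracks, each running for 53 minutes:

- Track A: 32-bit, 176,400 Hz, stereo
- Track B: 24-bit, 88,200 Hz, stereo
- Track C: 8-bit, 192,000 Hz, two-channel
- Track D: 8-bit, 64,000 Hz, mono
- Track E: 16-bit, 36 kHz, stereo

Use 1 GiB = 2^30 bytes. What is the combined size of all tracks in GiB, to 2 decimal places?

7.50 GiB

53 minutes = 3,180 s.
Track A: 176,400 × 3,180 × 4 × 2 = 4,487,616,000 bytes.
Track B: 88,200 × 3,180 × 3 × 2 = 1,682,856,000 bytes.
Track C: 192,000 × 3,180 × 1 × 2 = 1,221,120,000 bytes.
Track D: 64,000 × 3,180 × 1 × 1 = 203,520,000 bytes.
Track E: 36,000 × 3,180 × 2 × 2 = 457,920,000 bytes.
Total = 8,053,032,000 bytes = 7.50 GiB.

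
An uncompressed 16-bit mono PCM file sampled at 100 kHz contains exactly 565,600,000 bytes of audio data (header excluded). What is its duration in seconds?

2,828 seconds

Byte rate = 100,000 × 2 × 1 = 200,000 bytes/s.
Duration = 565,600,000 / 200,000 = 2,828 s.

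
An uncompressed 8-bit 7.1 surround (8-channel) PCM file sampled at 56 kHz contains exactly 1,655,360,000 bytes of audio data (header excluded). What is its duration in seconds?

Byte rate = 56,000 × 1 × 8 = 448,000 bytes/s.
Duration = 1,655,360,000 / 448,000 = 3,695 s.

3,695 seconds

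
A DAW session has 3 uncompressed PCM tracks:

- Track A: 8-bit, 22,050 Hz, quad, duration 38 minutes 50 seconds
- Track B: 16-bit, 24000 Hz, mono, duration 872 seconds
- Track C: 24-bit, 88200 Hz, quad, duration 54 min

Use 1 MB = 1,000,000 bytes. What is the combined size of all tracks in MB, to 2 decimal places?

Track A: 38 minutes 50 seconds = 2,330 s; 22,050 × 2,330 × 1 × 4 = 205,506,000 bytes.
Track B: 24,000 × 872 × 2 × 1 = 41,856,000 bytes.
Track C: 54 min = 3,240 s; 88,200 × 3,240 × 3 × 4 = 3,429,216,000 bytes.
Total = 3,676,578,000 bytes = 3676.58 MB.

3676.58 MB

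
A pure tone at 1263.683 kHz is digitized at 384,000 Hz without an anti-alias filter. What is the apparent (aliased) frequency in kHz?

111.683 kHz

Nyquist = 384,000/2 = 192,000 Hz; 1,263,683 Hz exceeds it.
Alias = |1,263,683 − 3×384,000| = |1,263,683 − 1,152,000| = 111,683 Hz = 111.683 kHz.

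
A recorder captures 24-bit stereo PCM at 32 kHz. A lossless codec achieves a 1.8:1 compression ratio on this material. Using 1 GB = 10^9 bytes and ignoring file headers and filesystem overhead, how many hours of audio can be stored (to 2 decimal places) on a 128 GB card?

333.33 hours

Uncompressed byte rate = 32,000 × 3 × 2 = 192,000 bytes/s.
After 1.8:1 compression, effective rate ≈ 106666.67 bytes/s.
Capacity = 128 × 1,000,000,000 = 128,000,000,000 bytes.
128,000,000,000 / effective rate ≈ 1200000 s → 333.33 hours.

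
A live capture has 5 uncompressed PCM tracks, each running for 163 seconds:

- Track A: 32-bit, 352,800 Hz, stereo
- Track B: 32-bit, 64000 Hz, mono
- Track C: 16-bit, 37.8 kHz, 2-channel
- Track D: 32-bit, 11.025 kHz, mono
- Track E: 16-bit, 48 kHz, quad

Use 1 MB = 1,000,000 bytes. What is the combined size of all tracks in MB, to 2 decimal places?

Track A: 352,800 × 163 × 4 × 2 = 460,051,200 bytes.
Track B: 64,000 × 163 × 4 × 1 = 41,728,000 bytes.
Track C: 37,800 × 163 × 2 × 2 = 24,645,600 bytes.
Track D: 11,025 × 163 × 4 × 1 = 7,188,300 bytes.
Track E: 48,000 × 163 × 2 × 4 = 62,592,000 bytes.
Total = 596,205,100 bytes = 596.21 MB.

596.21 MB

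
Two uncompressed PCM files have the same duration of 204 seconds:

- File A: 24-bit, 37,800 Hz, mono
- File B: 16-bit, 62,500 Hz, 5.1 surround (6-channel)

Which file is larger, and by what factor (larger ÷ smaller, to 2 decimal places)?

File A: 37,800 × 3 × 1 = 113,400 bytes/s.
File B: 62,500 × 2 × 6 = 750,000 bytes/s.
File B is larger; ratio = 153,000,000 / 23,133,600 = 6.61.

File B, by a factor of 6.61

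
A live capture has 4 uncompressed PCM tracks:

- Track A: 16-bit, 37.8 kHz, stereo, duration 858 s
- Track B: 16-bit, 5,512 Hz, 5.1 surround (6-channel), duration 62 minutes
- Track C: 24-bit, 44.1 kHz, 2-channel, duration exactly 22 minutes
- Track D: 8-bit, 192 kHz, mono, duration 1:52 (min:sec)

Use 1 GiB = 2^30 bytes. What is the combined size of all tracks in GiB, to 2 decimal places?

0.70 GiB

Track A: 37,800 × 858 × 2 × 2 = 129,729,600 bytes.
Track B: 62 minutes = 3,720 s; 5,512 × 3,720 × 2 × 6 = 246,055,680 bytes.
Track C: exactly 22 minutes = 1,320 s; 44,100 × 1,320 × 3 × 2 = 349,272,000 bytes.
Track D: 1:52 (min:sec) = 112 s; 192,000 × 112 × 1 × 1 = 21,504,000 bytes.
Total = 746,561,280 bytes = 0.70 GiB.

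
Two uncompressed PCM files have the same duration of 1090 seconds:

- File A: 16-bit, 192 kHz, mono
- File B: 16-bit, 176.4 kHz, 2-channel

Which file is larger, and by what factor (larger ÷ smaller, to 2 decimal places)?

File B, by a factor of 1.84

File A: 192,000 × 2 × 1 = 384,000 bytes/s.
File B: 176,400 × 2 × 2 = 705,600 bytes/s.
File B is larger; ratio = 769,104,000 / 418,560,000 = 1.84.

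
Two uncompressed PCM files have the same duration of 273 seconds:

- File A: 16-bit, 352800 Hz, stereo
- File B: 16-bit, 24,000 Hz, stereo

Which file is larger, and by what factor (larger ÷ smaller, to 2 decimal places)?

File A, by a factor of 14.70

File A: 352,800 × 2 × 2 = 1,411,200 bytes/s.
File B: 24,000 × 2 × 2 = 96,000 bytes/s.
File A is larger; ratio = 385,257,600 / 26,208,000 = 14.70.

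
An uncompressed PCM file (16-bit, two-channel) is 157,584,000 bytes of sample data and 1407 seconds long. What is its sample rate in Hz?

Bytes = sample_rate × seconds × bytes_per_sample × channels.
sample_rate = 157,584,000 / (1,407 × 2 × 2) = 157,584,000 / 5,628 = 28,000 Hz.

28,000 Hz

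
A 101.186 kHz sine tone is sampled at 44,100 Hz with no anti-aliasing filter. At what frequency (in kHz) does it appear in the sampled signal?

12.986 kHz

Nyquist = 44,100/2 = 22,050 Hz; 101,186 Hz exceeds it.
Alias = |101,186 − 2×44,100| = |101,186 − 88,200| = 12,986 Hz = 12.986 kHz.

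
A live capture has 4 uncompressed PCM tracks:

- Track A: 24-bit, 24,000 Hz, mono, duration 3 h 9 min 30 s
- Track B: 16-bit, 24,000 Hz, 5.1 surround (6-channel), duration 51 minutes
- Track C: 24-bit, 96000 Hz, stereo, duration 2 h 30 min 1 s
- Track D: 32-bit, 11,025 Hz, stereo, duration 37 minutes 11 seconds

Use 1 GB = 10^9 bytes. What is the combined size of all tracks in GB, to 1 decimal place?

Track A: 3 h 9 min 30 s = 11,370 s; 24,000 × 11,370 × 3 × 1 = 818,640,000 bytes.
Track B: 51 minutes = 3,060 s; 24,000 × 3,060 × 2 × 6 = 881,280,000 bytes.
Track C: 2 h 30 min 1 s = 9,001 s; 96,000 × 9,001 × 3 × 2 = 5,184,576,000 bytes.
Track D: 37 minutes 11 seconds = 2,231 s; 11,025 × 2,231 × 4 × 2 = 196,774,200 bytes.
Total = 7,081,270,200 bytes = 7.1 GB.

7.1 GB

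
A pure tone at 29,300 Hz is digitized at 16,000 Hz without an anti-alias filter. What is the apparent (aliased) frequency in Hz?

Nyquist = 16,000/2 = 8,000 Hz; 29,300 Hz exceeds it.
Alias = |29,300 − 2×16,000| = |29,300 − 32,000| = 2,700 Hz.

2,700 Hz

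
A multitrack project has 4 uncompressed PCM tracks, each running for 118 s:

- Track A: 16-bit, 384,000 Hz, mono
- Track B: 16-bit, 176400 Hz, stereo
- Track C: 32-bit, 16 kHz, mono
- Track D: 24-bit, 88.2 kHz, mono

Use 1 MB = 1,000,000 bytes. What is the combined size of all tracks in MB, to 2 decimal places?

Track A: 384,000 × 118 × 2 × 1 = 90,624,000 bytes.
Track B: 176,400 × 118 × 2 × 2 = 83,260,800 bytes.
Track C: 16,000 × 118 × 4 × 1 = 7,552,000 bytes.
Track D: 88,200 × 118 × 3 × 1 = 31,222,800 bytes.
Total = 212,659,600 bytes = 212.66 MB.

212.66 MB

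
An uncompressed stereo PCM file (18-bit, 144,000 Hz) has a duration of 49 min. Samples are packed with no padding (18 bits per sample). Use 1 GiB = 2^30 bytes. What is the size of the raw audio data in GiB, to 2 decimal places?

1.77 GiB

Duration = 49 min = 2,940 s.
Bits = 144,000 × 2,940 × 18 × 2 = 15,240,960,000 bits = 1,905,120,000 bytes.
1,905,120,000 / 1,073,741,824 = 1.77 GiB.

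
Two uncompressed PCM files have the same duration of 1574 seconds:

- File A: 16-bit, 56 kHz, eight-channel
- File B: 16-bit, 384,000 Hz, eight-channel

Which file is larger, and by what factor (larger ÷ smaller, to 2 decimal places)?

File B, by a factor of 6.86

File A: 56,000 × 2 × 8 = 896,000 bytes/s.
File B: 384,000 × 2 × 8 = 6,144,000 bytes/s.
File B is larger; ratio = 9,670,656,000 / 1,410,304,000 = 6.86.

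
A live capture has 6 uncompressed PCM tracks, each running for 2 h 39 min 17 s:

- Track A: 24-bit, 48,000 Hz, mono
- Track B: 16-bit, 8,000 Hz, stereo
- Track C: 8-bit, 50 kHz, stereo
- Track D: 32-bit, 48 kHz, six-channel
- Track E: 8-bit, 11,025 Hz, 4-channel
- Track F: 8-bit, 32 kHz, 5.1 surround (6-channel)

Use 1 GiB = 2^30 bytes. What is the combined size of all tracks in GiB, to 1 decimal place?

14.8 GiB

2 h 39 min 17 s = 9,557 s.
Track A: 48,000 × 9,557 × 3 × 1 = 1,376,208,000 bytes.
Track B: 8,000 × 9,557 × 2 × 2 = 305,824,000 bytes.
Track C: 50,000 × 9,557 × 1 × 2 = 955,700,000 bytes.
Track D: 48,000 × 9,557 × 4 × 6 = 11,009,664,000 bytes.
Track E: 11,025 × 9,557 × 1 × 4 = 421,463,700 bytes.
Track F: 32,000 × 9,557 × 1 × 6 = 1,834,944,000 bytes.
Total = 15,903,803,700 bytes = 14.8 GiB.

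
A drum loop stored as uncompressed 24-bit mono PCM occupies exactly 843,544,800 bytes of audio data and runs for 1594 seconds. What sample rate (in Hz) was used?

176,400 Hz

Bytes = sample_rate × seconds × bytes_per_sample × channels.
sample_rate = 843,544,800 / (1,594 × 3 × 1) = 843,544,800 / 4,782 = 176,400 Hz.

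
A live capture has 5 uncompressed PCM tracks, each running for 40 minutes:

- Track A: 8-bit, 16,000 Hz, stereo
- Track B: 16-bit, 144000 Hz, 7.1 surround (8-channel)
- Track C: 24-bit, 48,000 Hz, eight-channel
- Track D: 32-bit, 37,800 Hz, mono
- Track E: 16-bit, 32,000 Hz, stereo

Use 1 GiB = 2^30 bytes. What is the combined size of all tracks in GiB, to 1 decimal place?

8.4 GiB

40 minutes = 2,400 s.
Track A: 16,000 × 2,400 × 1 × 2 = 76,800,000 bytes.
Track B: 144,000 × 2,400 × 2 × 8 = 5,529,600,000 bytes.
Track C: 48,000 × 2,400 × 3 × 8 = 2,764,800,000 bytes.
Track D: 37,800 × 2,400 × 4 × 1 = 362,880,000 bytes.
Track E: 32,000 × 2,400 × 2 × 2 = 307,200,000 bytes.
Total = 9,041,280,000 bytes = 8.4 GiB.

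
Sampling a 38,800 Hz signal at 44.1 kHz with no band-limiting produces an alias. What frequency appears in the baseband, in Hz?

Nyquist = 44,100/2 = 22,050 Hz; 38,800 Hz exceeds it.
Alias = |38,800 − 1×44,100| = |38,800 − 44,100| = 5,300 Hz.

5,300 Hz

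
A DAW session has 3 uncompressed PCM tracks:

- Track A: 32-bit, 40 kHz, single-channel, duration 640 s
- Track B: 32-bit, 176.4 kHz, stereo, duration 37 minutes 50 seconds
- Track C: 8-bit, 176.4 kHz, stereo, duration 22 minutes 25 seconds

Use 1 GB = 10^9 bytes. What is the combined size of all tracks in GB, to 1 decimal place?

Track A: 40,000 × 640 × 4 × 1 = 102,400,000 bytes.
Track B: 37 minutes 50 seconds = 2,270 s; 176,400 × 2,270 × 4 × 2 = 3,203,424,000 bytes.
Track C: 22 minutes 25 seconds = 1,345 s; 176,400 × 1,345 × 1 × 2 = 474,516,000 bytes.
Total = 3,780,340,000 bytes = 3.8 GB.

3.8 GB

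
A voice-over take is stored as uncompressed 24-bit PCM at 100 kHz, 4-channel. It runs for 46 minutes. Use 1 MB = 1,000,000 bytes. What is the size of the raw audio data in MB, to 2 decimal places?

3312.00 MB

Duration = 46 minutes = 2,760 s.
Bytes = 100,000 samples/s × 2,760 s × 3 bytes/sample × 4 ch = 3,312,000,000 bytes.
3,312,000,000 / 1,000,000 = 3312.00 MB.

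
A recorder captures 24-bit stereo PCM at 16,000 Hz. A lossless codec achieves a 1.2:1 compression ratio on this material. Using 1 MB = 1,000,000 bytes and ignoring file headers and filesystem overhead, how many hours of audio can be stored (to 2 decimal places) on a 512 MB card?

1.78 hours

Uncompressed byte rate = 16,000 × 3 × 2 = 96,000 bytes/s.
After 1.2:1 compression, effective rate ≈ 80000 bytes/s.
Capacity = 512 × 1,000,000 = 512,000,000 bytes.
512,000,000 / effective rate ≈ 6400 s → 1.78 hours.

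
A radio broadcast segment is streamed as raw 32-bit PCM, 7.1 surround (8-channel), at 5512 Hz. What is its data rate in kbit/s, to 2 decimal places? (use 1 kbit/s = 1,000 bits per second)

1411.07 kbit/s

Bit rate = 5,512 × 32 × 8 = 1,411,072 bits/s.
= 1411.07 kbit/s.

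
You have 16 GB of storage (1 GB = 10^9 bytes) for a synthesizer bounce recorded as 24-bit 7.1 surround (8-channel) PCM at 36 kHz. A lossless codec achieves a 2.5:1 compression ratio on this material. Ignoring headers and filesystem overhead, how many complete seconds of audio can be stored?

46,296 seconds

Uncompressed byte rate = 36,000 × 3 × 8 = 864,000 bytes/s.
After 2.5:1 compression, effective rate ≈ 345600 bytes/s.
Capacity = 16 × 1,000,000,000 = 16,000,000,000 bytes.
16,000,000,000 / effective rate ≈ 46296.3 s → 46,296 seconds.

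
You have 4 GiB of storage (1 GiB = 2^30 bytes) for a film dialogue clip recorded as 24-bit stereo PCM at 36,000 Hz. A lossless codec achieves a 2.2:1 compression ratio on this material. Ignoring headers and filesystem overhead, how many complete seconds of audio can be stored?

Uncompressed byte rate = 36,000 × 3 × 2 = 216,000 bytes/s.
After 2.2:1 compression, effective rate ≈ 98181.82 bytes/s.
Capacity = 4 × 1,073,741,824 = 4,294,967,296 bytes.
4,294,967,296 / effective rate ≈ 43745.04 s → 43,745 seconds.

43,745 seconds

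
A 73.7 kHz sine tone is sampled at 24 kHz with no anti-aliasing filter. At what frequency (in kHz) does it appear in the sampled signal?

1.7 kHz

Nyquist = 24,000/2 = 12,000 Hz; 73,700 Hz exceeds it.
Alias = |73,700 − 3×24,000| = |73,700 − 72,000| = 1,700 Hz = 1.7 kHz.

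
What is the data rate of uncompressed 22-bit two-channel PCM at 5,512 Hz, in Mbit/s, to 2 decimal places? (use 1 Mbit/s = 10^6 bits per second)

Bit rate = 5,512 × 22 × 2 = 242,528 bits/s.
= 0.24 Mbit/s.

0.24 Mbit/s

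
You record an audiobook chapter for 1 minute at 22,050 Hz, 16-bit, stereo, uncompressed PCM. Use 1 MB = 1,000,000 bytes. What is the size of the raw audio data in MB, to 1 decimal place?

5.3 MB

Duration = 1 minute = 60 s.
Bytes = 22,050 samples/s × 60 s × 2 bytes/sample × 2 ch = 5,292,000 bytes.
5,292,000 / 1,000,000 = 5.3 MB.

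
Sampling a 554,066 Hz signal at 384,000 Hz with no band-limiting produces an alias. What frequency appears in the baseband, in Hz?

Nyquist = 384,000/2 = 192,000 Hz; 554,066 Hz exceeds it.
Alias = |554,066 − 1×384,000| = |554,066 − 384,000| = 170,066 Hz.

170,066 Hz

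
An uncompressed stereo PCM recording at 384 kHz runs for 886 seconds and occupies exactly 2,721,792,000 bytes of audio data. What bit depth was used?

Bytes per sample = 2,721,792,000 / (384,000 × 886 × 2) = 2,721,792,000 / 680,448,000 = 4.
Bit depth = 4 × 8 = 32 bits.

32 bits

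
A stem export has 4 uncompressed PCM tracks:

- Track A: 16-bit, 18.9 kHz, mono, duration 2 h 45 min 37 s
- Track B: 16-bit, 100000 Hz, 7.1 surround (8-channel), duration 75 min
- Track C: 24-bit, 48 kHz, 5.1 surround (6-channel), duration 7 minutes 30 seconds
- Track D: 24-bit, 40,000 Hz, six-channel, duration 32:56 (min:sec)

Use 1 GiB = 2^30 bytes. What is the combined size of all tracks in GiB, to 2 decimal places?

Track A: 2 h 45 min 37 s = 9,937 s; 18,900 × 9,937 × 2 × 1 = 375,618,600 bytes.
Track B: 75 min = 4,500 s; 100,000 × 4,500 × 2 × 8 = 7,200,000,000 bytes.
Track C: 7 minutes 30 seconds = 450 s; 48,000 × 450 × 3 × 6 = 388,800,000 bytes.
Track D: 32:56 (min:sec) = 1,976 s; 40,000 × 1,976 × 3 × 6 = 1,422,720,000 bytes.
Total = 9,387,138,600 bytes = 8.74 GiB.

8.74 GiB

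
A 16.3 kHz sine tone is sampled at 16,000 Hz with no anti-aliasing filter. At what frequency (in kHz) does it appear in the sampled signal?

Nyquist = 16,000/2 = 8,000 Hz; 16,300 Hz exceeds it.
Alias = |16,300 − 1×16,000| = |16,300 − 16,000| = 300 Hz = 0.3 kHz.

0.3 kHz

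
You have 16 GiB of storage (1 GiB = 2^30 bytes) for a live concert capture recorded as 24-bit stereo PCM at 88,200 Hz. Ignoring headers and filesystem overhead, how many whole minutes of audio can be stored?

541 minutes

Uncompressed byte rate = 88,200 × 3 × 2 = 529,200 bytes/s.
Capacity = 16 × 1,073,741,824 = 17,179,869,184 bytes.
17,179,869,184 / 529,200 ≈ 32463.85 s → 541 minutes.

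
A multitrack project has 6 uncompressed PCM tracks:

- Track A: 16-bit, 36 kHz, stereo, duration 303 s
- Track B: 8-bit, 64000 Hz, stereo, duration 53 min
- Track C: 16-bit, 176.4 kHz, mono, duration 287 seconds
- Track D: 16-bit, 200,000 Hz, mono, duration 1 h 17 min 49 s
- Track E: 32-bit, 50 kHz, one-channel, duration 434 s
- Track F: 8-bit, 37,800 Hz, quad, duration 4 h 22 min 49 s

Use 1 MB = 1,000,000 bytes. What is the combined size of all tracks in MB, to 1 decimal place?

4890.6 MB

Track A: 36,000 × 303 × 2 × 2 = 43,632,000 bytes.
Track B: 53 min = 3,180 s; 64,000 × 3,180 × 1 × 2 = 407,040,000 bytes.
Track C: 176,400 × 287 × 2 × 1 = 101,253,600 bytes.
Track D: 1 h 17 min 49 s = 4,669 s; 200,000 × 4,669 × 2 × 1 = 1,867,600,000 bytes.
Track E: 50,000 × 434 × 4 × 1 = 86,800,000 bytes.
Track F: 4 h 22 min 49 s = 15,769 s; 37,800 × 15,769 × 1 × 4 = 2,384,272,800 bytes.
Total = 4,890,598,400 bytes = 4890.6 MB.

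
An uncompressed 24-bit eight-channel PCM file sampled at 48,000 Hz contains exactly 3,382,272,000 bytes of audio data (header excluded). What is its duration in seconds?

Byte rate = 48,000 × 3 × 8 = 1,152,000 bytes/s.
Duration = 3,382,272,000 / 1,152,000 = 2,936 s.

2,936 seconds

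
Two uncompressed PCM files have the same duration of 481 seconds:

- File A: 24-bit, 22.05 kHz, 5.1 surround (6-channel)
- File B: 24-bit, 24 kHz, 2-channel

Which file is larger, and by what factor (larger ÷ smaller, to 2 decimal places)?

File A, by a factor of 2.76

File A: 22,050 × 3 × 6 = 396,900 bytes/s.
File B: 24,000 × 3 × 2 = 144,000 bytes/s.
File A is larger; ratio = 190,908,900 / 69,264,000 = 2.76.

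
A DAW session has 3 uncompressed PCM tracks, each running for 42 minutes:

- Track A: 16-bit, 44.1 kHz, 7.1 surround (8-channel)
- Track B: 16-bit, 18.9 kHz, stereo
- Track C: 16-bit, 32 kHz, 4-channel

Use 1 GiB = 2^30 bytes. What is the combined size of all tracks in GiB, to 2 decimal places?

2.43 GiB

42 minutes = 2,520 s.
Track A: 44,100 × 2,520 × 2 × 8 = 1,778,112,000 bytes.
Track B: 18,900 × 2,520 × 2 × 2 = 190,512,000 bytes.
Track C: 32,000 × 2,520 × 2 × 4 = 645,120,000 bytes.
Total = 2,613,744,000 bytes = 2.43 GiB.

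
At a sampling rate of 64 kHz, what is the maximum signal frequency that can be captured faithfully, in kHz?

Nyquist frequency = sample rate / 2 = 64,000 / 2 = 32 kHz.

32 kHz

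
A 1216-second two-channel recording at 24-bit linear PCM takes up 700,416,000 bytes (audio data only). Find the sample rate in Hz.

96,000 Hz

Bytes = sample_rate × seconds × bytes_per_sample × channels.
sample_rate = 700,416,000 / (1,216 × 3 × 2) = 700,416,000 / 7,296 = 96,000 Hz.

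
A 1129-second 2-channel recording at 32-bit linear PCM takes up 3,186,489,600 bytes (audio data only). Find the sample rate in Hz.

Bytes = sample_rate × seconds × bytes_per_sample × channels.
sample_rate = 3,186,489,600 / (1,129 × 4 × 2) = 3,186,489,600 / 9,032 = 352,800 Hz.

352,800 Hz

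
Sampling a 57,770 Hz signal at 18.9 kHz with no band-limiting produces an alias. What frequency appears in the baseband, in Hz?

1,070 Hz

Nyquist = 18,900/2 = 9,450 Hz; 57,770 Hz exceeds it.
Alias = |57,770 − 3×18,900| = |57,770 − 56,700| = 1,070 Hz.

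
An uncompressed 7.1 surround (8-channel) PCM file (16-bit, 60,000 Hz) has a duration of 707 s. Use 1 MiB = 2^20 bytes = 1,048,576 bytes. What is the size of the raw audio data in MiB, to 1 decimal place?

647.3 MiB

Bytes = 60,000 samples/s × 707 s × 2 bytes/sample × 8 ch = 678,720,000 bytes.
678,720,000 / 1,048,576 = 647.3 MiB.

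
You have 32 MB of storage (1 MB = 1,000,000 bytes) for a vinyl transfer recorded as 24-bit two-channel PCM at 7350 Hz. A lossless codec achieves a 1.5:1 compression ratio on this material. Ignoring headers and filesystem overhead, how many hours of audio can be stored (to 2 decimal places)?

0.30 hours

Uncompressed byte rate = 7,350 × 3 × 2 = 44,100 bytes/s.
After 1.5:1 compression, effective rate ≈ 29400 bytes/s.
Capacity = 32 × 1,000,000 = 32,000,000 bytes.
32,000,000 / effective rate ≈ 1088.44 s → 0.30 hours.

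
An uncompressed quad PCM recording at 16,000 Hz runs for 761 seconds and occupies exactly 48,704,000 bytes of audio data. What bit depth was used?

8 bits

Bytes per sample = 48,704,000 / (16,000 × 761 × 4) = 48,704,000 / 48,704,000 = 1.
Bit depth = 1 × 8 = 8 bits.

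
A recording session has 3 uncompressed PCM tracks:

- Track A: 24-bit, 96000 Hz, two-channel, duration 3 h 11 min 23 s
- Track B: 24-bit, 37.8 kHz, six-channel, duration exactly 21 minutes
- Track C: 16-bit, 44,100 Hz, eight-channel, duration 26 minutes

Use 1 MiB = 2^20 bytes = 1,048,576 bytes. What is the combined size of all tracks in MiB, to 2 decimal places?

Track A: 3 h 11 min 23 s = 11,483 s; 96,000 × 11,483 × 3 × 2 = 6,614,208,000 bytes.
Track B: exactly 21 minutes = 1,260 s; 37,800 × 1,260 × 3 × 6 = 857,304,000 bytes.
Track C: 26 minutes = 1,560 s; 44,100 × 1,560 × 2 × 8 = 1,100,736,000 bytes.
Total = 8,572,248,000 bytes = 8175.13 MiB.

8175.13 MiB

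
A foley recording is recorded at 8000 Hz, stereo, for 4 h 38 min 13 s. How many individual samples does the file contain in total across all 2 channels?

267,088,000 samples

4 h 38 min 13 s = 16,693 s.
8,000 × 16,693 s × 2 ch = 267,088,000 samples.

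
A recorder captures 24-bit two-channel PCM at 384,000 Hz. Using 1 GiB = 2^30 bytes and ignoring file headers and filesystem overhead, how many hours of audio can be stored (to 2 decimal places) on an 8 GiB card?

1.04 hours

Uncompressed byte rate = 384,000 × 3 × 2 = 2,304,000 bytes/s.
Capacity = 8 × 1,073,741,824 = 8,589,934,592 bytes.
8,589,934,592 / 2,304,000 ≈ 3728.27 s → 1.04 hours.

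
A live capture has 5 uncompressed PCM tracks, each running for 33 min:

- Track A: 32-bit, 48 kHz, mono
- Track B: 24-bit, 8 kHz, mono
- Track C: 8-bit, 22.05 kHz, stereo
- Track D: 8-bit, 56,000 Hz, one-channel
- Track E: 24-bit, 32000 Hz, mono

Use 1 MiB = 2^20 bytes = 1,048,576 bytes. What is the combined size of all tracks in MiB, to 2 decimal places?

778.16 MiB

33 min = 1,980 s.
Track A: 48,000 × 1,980 × 4 × 1 = 380,160,000 bytes.
Track B: 8,000 × 1,980 × 3 × 1 = 47,520,000 bytes.
Track C: 22,050 × 1,980 × 1 × 2 = 87,318,000 bytes.
Track D: 56,000 × 1,980 × 1 × 1 = 110,880,000 bytes.
Track E: 32,000 × 1,980 × 3 × 1 = 190,080,000 bytes.
Total = 815,958,000 bytes = 778.16 MiB.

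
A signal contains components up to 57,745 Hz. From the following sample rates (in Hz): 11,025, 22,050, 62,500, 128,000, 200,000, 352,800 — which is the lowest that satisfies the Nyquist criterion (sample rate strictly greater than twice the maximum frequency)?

Need sample rate > 2 × 57,745 = 115,490 Hz.
Lowest listed rate above 115,490 Hz is 128,000 Hz.

128,000 Hz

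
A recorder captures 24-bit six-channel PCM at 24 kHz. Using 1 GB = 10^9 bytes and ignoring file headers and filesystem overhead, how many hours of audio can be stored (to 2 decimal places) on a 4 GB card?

2.57 hours

Uncompressed byte rate = 24,000 × 3 × 6 = 432,000 bytes/s.
Capacity = 4 × 1,000,000,000 = 4,000,000,000 bytes.
4,000,000,000 / 432,000 ≈ 9259.26 s → 2.57 hours.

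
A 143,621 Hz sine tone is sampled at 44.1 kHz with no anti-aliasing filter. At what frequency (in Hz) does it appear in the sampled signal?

Nyquist = 44,100/2 = 22,050 Hz; 143,621 Hz exceeds it.
Alias = |143,621 − 3×44,100| = |143,621 − 132,300| = 11,321 Hz.

11,321 Hz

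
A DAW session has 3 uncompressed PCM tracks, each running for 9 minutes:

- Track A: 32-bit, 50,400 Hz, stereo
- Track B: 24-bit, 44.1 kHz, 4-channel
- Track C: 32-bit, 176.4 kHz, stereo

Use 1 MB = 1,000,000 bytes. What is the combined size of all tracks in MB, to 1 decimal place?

9 minutes = 540 s.
Track A: 50,400 × 540 × 4 × 2 = 217,728,000 bytes.
Track B: 44,100 × 540 × 3 × 4 = 285,768,000 bytes.
Track C: 176,400 × 540 × 4 × 2 = 762,048,000 bytes.
Total = 1,265,544,000 bytes = 1265.5 MB.

1265.5 MB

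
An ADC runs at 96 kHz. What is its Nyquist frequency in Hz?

Nyquist frequency = sample rate / 2 = 96,000 / 2 = 48,000 Hz.

48,000 Hz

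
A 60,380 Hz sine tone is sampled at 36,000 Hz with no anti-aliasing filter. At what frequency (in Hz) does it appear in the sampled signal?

11,620 Hz

Nyquist = 36,000/2 = 18,000 Hz; 60,380 Hz exceeds it.
Alias = |60,380 − 2×36,000| = |60,380 − 72,000| = 11,620 Hz.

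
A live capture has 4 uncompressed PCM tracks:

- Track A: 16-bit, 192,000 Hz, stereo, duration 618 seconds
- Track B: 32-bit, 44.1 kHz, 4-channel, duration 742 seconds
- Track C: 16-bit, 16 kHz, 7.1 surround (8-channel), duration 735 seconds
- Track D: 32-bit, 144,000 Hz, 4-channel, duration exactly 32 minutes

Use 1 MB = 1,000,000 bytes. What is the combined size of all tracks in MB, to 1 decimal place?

5610.0 MB

Track A: 192,000 × 618 × 2 × 2 = 474,624,000 bytes.
Track B: 44,100 × 742 × 4 × 4 = 523,555,200 bytes.
Track C: 16,000 × 735 × 2 × 8 = 188,160,000 bytes.
Track D: exactly 32 minutes = 1,920 s; 144,000 × 1,920 × 4 × 4 = 4,423,680,000 bytes.
Total = 5,610,019,200 bytes = 5610.0 MB.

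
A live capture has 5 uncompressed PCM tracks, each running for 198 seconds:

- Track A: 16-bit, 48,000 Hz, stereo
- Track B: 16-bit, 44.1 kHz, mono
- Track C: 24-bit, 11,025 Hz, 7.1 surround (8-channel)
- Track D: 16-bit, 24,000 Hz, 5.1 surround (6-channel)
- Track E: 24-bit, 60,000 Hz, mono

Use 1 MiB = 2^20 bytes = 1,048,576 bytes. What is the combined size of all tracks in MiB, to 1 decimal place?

Track A: 48,000 × 198 × 2 × 2 = 38,016,000 bytes.
Track B: 44,100 × 198 × 2 × 1 = 17,463,600 bytes.
Track C: 11,025 × 198 × 3 × 8 = 52,390,800 bytes.
Track D: 24,000 × 198 × 2 × 6 = 57,024,000 bytes.
Track E: 60,000 × 198 × 3 × 1 = 35,640,000 bytes.
Total = 200,534,400 bytes = 191.2 MiB.

191.2 MiB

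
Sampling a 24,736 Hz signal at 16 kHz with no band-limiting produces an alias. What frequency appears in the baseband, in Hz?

7,264 Hz

Nyquist = 16,000/2 = 8,000 Hz; 24,736 Hz exceeds it.
Alias = |24,736 − 2×16,000| = |24,736 − 32,000| = 7,264 Hz.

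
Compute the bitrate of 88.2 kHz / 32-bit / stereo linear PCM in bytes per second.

Bit rate = 88,200 × 32 × 2 = 5,644,800 bits/s.
5,644,800 / 8 = 705,600 bytes/s.

705,600 bytes/s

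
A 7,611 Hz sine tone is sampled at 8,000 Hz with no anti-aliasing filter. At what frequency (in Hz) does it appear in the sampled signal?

Nyquist = 8,000/2 = 4,000 Hz; 7,611 Hz exceeds it.
Alias = |7,611 − 1×8,000| = |7,611 − 8,000| = 389 Hz.

389 Hz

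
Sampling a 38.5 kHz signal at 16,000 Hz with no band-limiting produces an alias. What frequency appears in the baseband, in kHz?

Nyquist = 16,000/2 = 8,000 Hz; 38,500 Hz exceeds it.
Alias = |38,500 − 2×16,000| = |38,500 − 32,000| = 6,500 Hz = 6.5 kHz.

6.5 kHz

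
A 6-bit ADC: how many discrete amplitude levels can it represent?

2^6 = 64.

64 levels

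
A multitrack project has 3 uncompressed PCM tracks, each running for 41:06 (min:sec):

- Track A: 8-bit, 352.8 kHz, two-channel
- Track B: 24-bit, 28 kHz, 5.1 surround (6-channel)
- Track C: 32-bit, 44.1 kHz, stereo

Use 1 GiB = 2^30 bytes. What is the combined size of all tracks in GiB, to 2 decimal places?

41:06 (min:sec) = 2,466 s.
Track A: 352,800 × 2,466 × 1 × 2 = 1,740,009,600 bytes.
Track B: 28,000 × 2,466 × 3 × 6 = 1,242,864,000 bytes.
Track C: 44,100 × 2,466 × 4 × 2 = 870,004,800 bytes.
Total = 3,852,878,400 bytes = 3.59 GiB.

3.59 GiB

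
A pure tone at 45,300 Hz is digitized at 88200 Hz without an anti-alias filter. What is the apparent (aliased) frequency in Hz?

Nyquist = 88,200/2 = 44,100 Hz; 45,300 Hz exceeds it.
Alias = |45,300 − 1×88,200| = |45,300 − 88,200| = 42,900 Hz.

42,900 Hz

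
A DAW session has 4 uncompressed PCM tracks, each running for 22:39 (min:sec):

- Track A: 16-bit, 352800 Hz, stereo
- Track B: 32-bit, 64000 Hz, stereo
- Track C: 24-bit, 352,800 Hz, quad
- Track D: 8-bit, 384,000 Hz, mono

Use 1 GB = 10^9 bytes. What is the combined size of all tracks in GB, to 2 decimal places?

8.89 GB

22:39 (min:sec) = 1,359 s.
Track A: 352,800 × 1,359 × 2 × 2 = 1,917,820,800 bytes.
Track B: 64,000 × 1,359 × 4 × 2 = 695,808,000 bytes.
Track C: 352,800 × 1,359 × 3 × 4 = 5,753,462,400 bytes.
Track D: 384,000 × 1,359 × 1 × 1 = 521,856,000 bytes.
Total = 8,888,947,200 bytes = 8.89 GB.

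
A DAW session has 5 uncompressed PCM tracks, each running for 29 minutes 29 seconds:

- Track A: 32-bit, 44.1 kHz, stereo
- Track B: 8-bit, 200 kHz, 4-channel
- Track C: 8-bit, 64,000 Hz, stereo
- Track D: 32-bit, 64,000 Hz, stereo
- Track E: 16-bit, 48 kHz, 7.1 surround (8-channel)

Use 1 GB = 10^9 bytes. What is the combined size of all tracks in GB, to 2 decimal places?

29 minutes 29 seconds = 1,769 s.
Track A: 44,100 × 1,769 × 4 × 2 = 624,103,200 bytes.
Track B: 200,000 × 1,769 × 1 × 4 = 1,415,200,000 bytes.
Track C: 64,000 × 1,769 × 1 × 2 = 226,432,000 bytes.
Track D: 64,000 × 1,769 × 4 × 2 = 905,728,000 bytes.
Track E: 48,000 × 1,769 × 2 × 8 = 1,358,592,000 bytes.
Total = 4,530,055,200 bytes = 4.53 GB.

4.53 GB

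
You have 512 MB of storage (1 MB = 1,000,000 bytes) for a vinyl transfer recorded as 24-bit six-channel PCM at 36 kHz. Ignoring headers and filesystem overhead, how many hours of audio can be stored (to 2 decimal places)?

0.22 hours

Uncompressed byte rate = 36,000 × 3 × 6 = 648,000 bytes/s.
Capacity = 512 × 1,000,000 = 512,000,000 bytes.
512,000,000 / 648,000 ≈ 790.12 s → 0.22 hours.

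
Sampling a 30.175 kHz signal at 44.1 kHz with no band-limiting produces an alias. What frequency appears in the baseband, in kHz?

13.925 kHz

Nyquist = 44,100/2 = 22,050 Hz; 30,175 Hz exceeds it.
Alias = |30,175 − 1×44,100| = |30,175 − 44,100| = 13,925 Hz = 13.925 kHz.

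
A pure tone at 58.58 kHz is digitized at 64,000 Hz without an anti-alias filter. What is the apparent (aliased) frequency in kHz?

Nyquist = 64,000/2 = 32,000 Hz; 58,580 Hz exceeds it.
Alias = |58,580 − 1×64,000| = |58,580 − 64,000| = 5,420 Hz = 5.42 kHz.

5.42 kHz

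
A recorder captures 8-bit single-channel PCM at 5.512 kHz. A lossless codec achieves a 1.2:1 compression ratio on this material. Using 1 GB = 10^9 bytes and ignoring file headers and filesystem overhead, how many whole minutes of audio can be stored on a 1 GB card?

3,628 minutes

Uncompressed byte rate = 5,512 × 1 × 1 = 5,512 bytes/s.
After 1.2:1 compression, effective rate ≈ 4593.33 bytes/s.
Capacity = 1 × 1,000,000,000 = 1,000,000,000 bytes.
1,000,000,000 / effective rate ≈ 217706.82 s → 3,628 minutes.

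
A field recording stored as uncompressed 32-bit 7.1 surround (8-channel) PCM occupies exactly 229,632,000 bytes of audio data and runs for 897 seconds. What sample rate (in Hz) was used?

Bytes = sample_rate × seconds × bytes_per_sample × channels.
sample_rate = 229,632,000 / (897 × 4 × 8) = 229,632,000 / 28,704 = 8,000 Hz.

8,000 Hz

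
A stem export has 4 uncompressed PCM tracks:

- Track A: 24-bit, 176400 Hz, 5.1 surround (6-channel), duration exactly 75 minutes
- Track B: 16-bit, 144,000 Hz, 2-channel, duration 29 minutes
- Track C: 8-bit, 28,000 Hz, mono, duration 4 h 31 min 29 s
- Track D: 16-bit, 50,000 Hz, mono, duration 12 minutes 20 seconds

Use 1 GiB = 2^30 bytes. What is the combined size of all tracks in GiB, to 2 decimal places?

Track A: exactly 75 minutes = 4,500 s; 176,400 × 4,500 × 3 × 6 = 14,288,400,000 bytes.
Track B: 29 minutes = 1,740 s; 144,000 × 1,740 × 2 × 2 = 1,002,240,000 bytes.
Track C: 4 h 31 min 29 s = 16,289 s; 28,000 × 16,289 × 1 × 1 = 456,092,000 bytes.
Track D: 12 minutes 20 seconds = 740 s; 50,000 × 740 × 2 × 1 = 74,000,000 bytes.
Total = 15,820,732,000 bytes = 14.73 GiB.

14.73 GiB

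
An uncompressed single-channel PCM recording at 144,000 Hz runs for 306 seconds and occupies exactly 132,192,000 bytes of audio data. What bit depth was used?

Bytes per sample = 132,192,000 / (144,000 × 306 × 1) = 132,192,000 / 44,064,000 = 3.
Bit depth = 3 × 8 = 24 bits.

24 bits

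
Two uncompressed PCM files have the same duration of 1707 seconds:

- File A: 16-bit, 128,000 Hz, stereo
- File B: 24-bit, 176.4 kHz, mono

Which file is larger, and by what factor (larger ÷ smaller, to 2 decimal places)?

File A: 128,000 × 2 × 2 = 512,000 bytes/s.
File B: 176,400 × 3 × 1 = 529,200 bytes/s.
File B is larger; ratio = 903,344,400 / 873,984,000 = 1.03.

File B, by a factor of 1.03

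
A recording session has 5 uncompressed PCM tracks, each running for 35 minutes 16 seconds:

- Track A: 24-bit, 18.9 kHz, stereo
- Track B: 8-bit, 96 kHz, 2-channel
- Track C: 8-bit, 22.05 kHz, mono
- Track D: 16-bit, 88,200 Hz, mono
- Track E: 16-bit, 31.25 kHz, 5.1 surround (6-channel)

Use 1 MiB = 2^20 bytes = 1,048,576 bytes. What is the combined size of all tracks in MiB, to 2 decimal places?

35 minutes 16 seconds = 2,116 s.
Track A: 18,900 × 2,116 × 3 × 2 = 239,954,400 bytes.
Track B: 96,000 × 2,116 × 1 × 2 = 406,272,000 bytes.
Track C: 22,050 × 2,116 × 1 × 1 = 46,657,800 bytes.
Track D: 88,200 × 2,116 × 2 × 1 = 373,262,400 bytes.
Track E: 31,250 × 2,116 × 2 × 6 = 793,500,000 bytes.
Total = 1,859,646,600 bytes = 1773.50 MiB.

1773.50 MiB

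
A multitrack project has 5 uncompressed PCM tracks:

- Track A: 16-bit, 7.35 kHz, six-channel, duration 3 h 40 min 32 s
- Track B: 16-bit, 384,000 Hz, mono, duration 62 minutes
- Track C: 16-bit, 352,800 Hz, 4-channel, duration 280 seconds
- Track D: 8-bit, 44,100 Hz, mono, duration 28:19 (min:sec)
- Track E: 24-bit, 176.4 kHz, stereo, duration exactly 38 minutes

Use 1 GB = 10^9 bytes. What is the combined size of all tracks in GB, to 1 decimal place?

Track A: 3 h 40 min 32 s = 13,232 s; 7,350 × 13,232 × 2 × 6 = 1,167,062,400 bytes.
Track B: 62 minutes = 3,720 s; 384,000 × 3,720 × 2 × 1 = 2,856,960,000 bytes.
Track C: 352,800 × 280 × 2 × 4 = 790,272,000 bytes.
Track D: 28:19 (min:sec) = 1,699 s; 44,100 × 1,699 × 1 × 1 = 74,925,900 bytes.
Track E: exactly 38 minutes = 2,280 s; 176,400 × 2,280 × 3 × 2 = 2,413,152,000 bytes.
Total = 7,302,372,300 bytes = 7.3 GB.

7.3 GB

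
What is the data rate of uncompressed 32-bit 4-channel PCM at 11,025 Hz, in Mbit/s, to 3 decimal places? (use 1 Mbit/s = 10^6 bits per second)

Bit rate = 11,025 × 32 × 4 = 1,411,200 bits/s.
= 1.411 Mbit/s.

1.411 Mbit/s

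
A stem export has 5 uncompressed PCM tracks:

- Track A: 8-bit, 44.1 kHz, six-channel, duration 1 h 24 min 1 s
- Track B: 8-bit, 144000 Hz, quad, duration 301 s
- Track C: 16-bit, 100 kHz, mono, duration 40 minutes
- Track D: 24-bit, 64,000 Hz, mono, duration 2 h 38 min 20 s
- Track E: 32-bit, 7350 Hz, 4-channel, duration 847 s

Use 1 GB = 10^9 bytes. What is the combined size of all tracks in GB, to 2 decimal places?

3.91 GB

Track A: 1 h 24 min 1 s = 5,041 s; 44,100 × 5,041 × 1 × 6 = 1,333,848,600 bytes.
Track B: 144,000 × 301 × 1 × 4 = 173,376,000 bytes.
Track C: 40 minutes = 2,400 s; 100,000 × 2,400 × 2 × 1 = 480,000,000 bytes.
Track D: 2 h 38 min 20 s = 9,500 s; 64,000 × 9,500 × 3 × 1 = 1,824,000,000 bytes.
Track E: 7,350 × 847 × 4 × 4 = 99,607,200 bytes.
Total = 3,910,831,800 bytes = 3.91 GB.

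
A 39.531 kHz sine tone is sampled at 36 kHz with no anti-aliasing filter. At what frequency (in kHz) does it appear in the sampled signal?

Nyquist = 36,000/2 = 18,000 Hz; 39,531 Hz exceeds it.
Alias = |39,531 − 1×36,000| = |39,531 − 36,000| = 3,531 Hz = 3.531 kHz.

3.531 kHz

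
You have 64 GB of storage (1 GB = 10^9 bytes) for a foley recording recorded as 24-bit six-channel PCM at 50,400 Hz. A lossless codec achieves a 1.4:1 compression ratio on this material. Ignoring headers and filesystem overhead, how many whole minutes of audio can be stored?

Uncompressed byte rate = 50,400 × 3 × 6 = 907,200 bytes/s.
After 1.4:1 compression, effective rate ≈ 648000 bytes/s.
Capacity = 64 × 1,000,000,000 = 64,000,000,000 bytes.
64,000,000,000 / effective rate ≈ 98765.43 s → 1,646 minutes.

1,646 minutes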